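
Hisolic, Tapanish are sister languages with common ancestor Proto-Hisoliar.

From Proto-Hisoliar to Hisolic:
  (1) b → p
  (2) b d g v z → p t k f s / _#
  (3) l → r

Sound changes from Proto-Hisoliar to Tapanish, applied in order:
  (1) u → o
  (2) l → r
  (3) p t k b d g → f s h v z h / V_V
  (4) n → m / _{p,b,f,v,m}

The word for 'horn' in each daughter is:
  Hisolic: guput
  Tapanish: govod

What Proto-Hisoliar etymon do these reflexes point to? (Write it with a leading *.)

Position 4: Hisolic has u, Tapanish has o. Hisolic preserves u here (none of its changes turn any other segment into u), so the proto-segment is *u.
Position 3: Hisolic has p, Tapanish has v. Taking the neighbouring segments as reconstructed: Hisolic p could go back to *p or *b; Tapanish v could go back to *b or *v — the one source consistent with every daughter is *b.
This points to *gubud. Verify forward in each daughter:
Hisolic: start from *gubud.
  rule 1 (unconditioned shift): gubud → gupud
  rule 2 (final devoicing): gupud → guput
  rule 3: no change — guput
  ⇒ Hisolic guput
Tapanish: *gubud > gobod > govod  (by vowel merger, intervocalic lenition)
Only *gubud yields all of Hisolic guput, Tapanish govod.

*gubud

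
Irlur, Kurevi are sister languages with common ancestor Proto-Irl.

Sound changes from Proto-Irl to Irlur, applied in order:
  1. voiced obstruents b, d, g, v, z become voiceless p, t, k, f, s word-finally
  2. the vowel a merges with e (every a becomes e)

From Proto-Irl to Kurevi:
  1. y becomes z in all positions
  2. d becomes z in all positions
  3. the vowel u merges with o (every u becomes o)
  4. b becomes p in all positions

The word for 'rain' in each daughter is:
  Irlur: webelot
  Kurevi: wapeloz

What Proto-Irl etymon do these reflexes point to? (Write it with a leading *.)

Position 7: Irlur has t, Kurevi has z. Taking the neighbouring segments as reconstructed: Irlur t could go back to *t or *d; Kurevi z could go back to *d or *z or *y — the one source consistent with every daughter is *d.
Position 3: Irlur has b, Kurevi has p. Irlur preserves b here (none of its changes turn any other segment into b), so the proto-segment is *b.
Position 2: Irlur has e, Kurevi has a. Kurevi preserves a here (none of its changes turn any other segment into a), so the proto-segment is *a.
Verify the candidate proto-form against each daughter:
Irlur: *wabelod > wabelot > webelot  (by final devoicing, vowel merger)
Kurevi: *wabelod > wabeloz > wapeloz  (by unconditioned shift, unconditioned shift)
No other proto-form is consistent with every reflex, so the reconstruction is *wabelod.

*wabelod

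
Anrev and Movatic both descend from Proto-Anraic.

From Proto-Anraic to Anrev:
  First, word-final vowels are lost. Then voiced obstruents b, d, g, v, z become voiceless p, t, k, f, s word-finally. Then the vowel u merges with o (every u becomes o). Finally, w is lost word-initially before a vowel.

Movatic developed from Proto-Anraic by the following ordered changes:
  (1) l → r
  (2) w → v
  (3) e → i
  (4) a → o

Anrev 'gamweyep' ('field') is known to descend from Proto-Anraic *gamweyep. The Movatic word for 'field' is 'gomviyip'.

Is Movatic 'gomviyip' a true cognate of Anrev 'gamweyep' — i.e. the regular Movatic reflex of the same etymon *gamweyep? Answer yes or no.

yes

Derive the expected Movatic reflex of *gamweyep:
Movatic: *gamweyep > gamveyep > gamviyip > gomviyip  (by unconditioned shift, vowel merger, vowel merger)
Movatic 'gomviyip' matches the regular reflex exactly, so the pair is cognate.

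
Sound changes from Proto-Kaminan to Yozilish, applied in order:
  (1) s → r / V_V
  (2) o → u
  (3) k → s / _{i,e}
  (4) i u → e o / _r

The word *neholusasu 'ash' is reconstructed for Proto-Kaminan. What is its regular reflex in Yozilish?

Yozilish: *neholusasu > neholuraru > nehuluraru > nehuloraru  (by rhotacism, vowel merger, pre-rhotic lowering)

nehuloraru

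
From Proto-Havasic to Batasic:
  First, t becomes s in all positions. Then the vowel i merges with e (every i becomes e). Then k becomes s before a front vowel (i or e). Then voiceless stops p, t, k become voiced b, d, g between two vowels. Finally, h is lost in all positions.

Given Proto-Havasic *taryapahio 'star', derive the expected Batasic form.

Batasic: start from *taryapahio.
  rule 1 (unconditioned shift): taryapahio → saryapahio
  rule 2 (vowel merger): saryapahio → saryapaheo
  rule 3: no change — saryapaheo
  rule 4 (intervocalic voicing): saryapaheo → saryabaheo
  rule 5 (h-loss): saryabaheo → saryabaeo
  ⇒ Batasic saryabaeo

saryabaeo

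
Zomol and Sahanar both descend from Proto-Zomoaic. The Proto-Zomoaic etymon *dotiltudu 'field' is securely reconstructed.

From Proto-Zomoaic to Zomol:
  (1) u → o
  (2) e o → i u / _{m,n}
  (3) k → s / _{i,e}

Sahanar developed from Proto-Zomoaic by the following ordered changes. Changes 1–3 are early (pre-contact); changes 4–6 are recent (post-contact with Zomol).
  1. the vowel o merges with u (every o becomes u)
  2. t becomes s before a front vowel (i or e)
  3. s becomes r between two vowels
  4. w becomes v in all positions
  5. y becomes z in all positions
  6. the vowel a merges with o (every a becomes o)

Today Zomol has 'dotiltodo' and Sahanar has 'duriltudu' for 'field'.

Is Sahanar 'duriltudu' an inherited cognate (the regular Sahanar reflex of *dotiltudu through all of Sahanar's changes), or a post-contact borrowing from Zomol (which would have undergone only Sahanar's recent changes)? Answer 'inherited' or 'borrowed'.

inherited

If inherited, *dotiltudu would pass through all of Sahanar's changes:
Sahanar: *dotiltudu > dutiltudu > dusiltudu > duriltudu  (by vowel merger, palatalisation, rhotacism)
If borrowed from Zomol 'dotiltodo' after the early changes, it would undergo only the recent ones:
  rule 4 (unconditioned shift): no change (dotiltodo)
  rule 5 (unconditioned shift): no change (dotiltodo)
  rule 6 (vowel merger): no change (dotiltodo)
  ⇒ as a loan: dotiltodo
Sahanar 'duriltudu' matches the inherited outcome exactly, so it is an inherited cognate, not a loan.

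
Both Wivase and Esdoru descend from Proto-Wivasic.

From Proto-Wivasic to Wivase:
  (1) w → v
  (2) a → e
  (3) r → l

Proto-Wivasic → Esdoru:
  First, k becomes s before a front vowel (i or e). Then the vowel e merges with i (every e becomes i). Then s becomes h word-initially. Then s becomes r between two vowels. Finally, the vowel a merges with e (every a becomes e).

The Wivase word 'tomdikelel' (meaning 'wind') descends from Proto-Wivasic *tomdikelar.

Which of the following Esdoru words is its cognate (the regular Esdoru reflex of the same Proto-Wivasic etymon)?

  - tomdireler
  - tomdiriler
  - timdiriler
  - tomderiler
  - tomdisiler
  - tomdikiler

Esdoru: start from *tomdikelar.
  rule 1 (palatalisation): tomdikelar → tomdiselar
  rule 2 (vowel merger): tomdiselar → tomdisilar
  rule 3: no change — tomdisilar
  rule 4 (rhotacism): tomdisilar → tomdirilar
  rule 5 (vowel merger): tomdirilar → tomdiriler
  ⇒ Esdoru tomdiriler
Among the options, 'tomdiriler' alone shows every Esdoru change applied in order.

tomdiriler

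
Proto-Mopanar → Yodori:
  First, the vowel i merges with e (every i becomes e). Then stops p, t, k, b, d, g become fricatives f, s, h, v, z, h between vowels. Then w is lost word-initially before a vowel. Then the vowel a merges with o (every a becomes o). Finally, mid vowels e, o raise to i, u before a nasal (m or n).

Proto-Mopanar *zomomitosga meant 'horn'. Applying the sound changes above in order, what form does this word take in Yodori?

Yodori: start from *zomomitosga.
  rule 1 (vowel merger): zomomitosga → zomometosga
  rule 2 (intervocalic lenition): zomometosga → zomomesosga
  rule 3: no change — zomomesosga
  rule 4 (vowel merger): zomomesosga → zomomesosgo
  rule 5 (pre-nasal raising): zomomesosgo → zumumesosgo
  ⇒ Yodori zumumesosgo

zumumesosgo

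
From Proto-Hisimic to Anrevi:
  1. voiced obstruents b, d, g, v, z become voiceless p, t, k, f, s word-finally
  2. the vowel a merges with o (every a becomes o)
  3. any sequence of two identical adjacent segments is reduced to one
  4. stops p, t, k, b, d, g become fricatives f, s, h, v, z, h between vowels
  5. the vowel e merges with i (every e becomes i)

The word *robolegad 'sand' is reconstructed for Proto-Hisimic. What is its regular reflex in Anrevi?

rovolihot

Anrevi: *robolegad
  robolegad → robolegat   [final devoicing]
  robolegat → robolegot   [vowel merger]
  robolegot (rule 3 does not apply)
  robolegot → rovolehot   [intervocalic lenition]
  rovolehot → rovolihot   [vowel merger]
  giving Anrevi rovolihot.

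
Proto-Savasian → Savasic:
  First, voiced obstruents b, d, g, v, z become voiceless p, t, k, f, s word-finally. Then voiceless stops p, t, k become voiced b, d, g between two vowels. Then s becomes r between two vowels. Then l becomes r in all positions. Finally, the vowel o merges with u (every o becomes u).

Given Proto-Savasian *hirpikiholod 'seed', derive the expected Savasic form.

Savasic: *hirpikiholod
  hirpikiholod → hirpikiholot   [final devoicing]
  hirpikiholot → hirpigiholot   [intervocalic voicing]
  hirpigiholot (rule 3 does not apply)
  hirpigiholot → hirpigihorot   [unconditioned shift]
  hirpigihorot → hirpigihurut   [vowel merger]
  giving Savasic hirpigihurut.

hirpigihurut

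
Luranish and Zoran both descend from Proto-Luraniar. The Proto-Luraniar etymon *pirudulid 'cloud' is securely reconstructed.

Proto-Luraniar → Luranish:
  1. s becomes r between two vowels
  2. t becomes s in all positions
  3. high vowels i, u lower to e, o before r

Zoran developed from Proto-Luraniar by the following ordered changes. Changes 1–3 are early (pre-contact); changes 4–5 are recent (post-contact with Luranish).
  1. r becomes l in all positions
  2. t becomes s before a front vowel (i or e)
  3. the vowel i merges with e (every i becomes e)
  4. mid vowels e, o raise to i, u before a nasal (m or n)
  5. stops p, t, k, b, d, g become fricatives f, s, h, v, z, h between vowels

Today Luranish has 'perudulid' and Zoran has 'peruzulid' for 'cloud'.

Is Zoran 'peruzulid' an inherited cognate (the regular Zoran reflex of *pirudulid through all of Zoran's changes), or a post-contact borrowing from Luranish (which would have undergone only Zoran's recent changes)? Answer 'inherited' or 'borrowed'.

borrowed

If inherited, *pirudulid would pass through all of Zoran's changes:
Zoran: start from *pirudulid.
  rule 1 (unconditioned shift): pirudulid → piludulid
  rule 2: no change — piludulid
  rule 3 (vowel merger): piludulid → peluduled
  rule 4: no change — peluduled
  rule 5 (intervocalic lenition): peluduled → peluzuled
  ⇒ Zoran peluzuled
If borrowed from Luranish 'perudulid' after the early changes, it would undergo only the recent ones:
  rule 4 (pre-nasal raising): no change (perudulid)
  rule 5 (intervocalic lenition): perudulid → peruzulid
  ⇒ as a loan: peruzulid
Zoran 'peruzulid' matches the loan outcome 'peruzulid', not the inherited 'peluzuled' — it skipped the early Zoran changes, so it was borrowed from Luranish.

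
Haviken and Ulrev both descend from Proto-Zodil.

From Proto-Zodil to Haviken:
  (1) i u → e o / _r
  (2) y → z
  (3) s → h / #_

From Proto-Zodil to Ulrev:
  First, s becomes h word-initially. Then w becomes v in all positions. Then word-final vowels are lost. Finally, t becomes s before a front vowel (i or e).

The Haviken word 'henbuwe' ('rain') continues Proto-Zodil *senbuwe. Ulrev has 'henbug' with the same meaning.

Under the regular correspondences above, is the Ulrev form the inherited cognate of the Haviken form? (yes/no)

no

Derive the expected Ulrev reflex of *senbuwe:
Ulrev: *senbuwe
  senbuwe → henbuwe   [debuccalisation]
  henbuwe → henbuve   [unconditioned shift]
  henbuve → henbuv   [apocope]
  henbuv (rule 4 does not apply)
  giving Ulrev henbuv.
The regular Ulrev reflex would be 'henbuv', but the attested form is 'henbug'. The correspondence is irregular, so they are not cognates (the Ulrev form has a different source).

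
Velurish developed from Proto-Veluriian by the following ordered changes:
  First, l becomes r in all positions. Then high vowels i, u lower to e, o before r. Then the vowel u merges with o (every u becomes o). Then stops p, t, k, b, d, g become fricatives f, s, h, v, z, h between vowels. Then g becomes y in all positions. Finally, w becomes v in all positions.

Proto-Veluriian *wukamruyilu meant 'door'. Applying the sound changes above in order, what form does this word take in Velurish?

vohamroyero

Velurish: start from *wukamruyilu.
  rule 1 (unconditioned shift): wukamruyilu → wukamruyiru
  rule 2 (pre-rhotic lowering): wukamruyiru → wukamruyeru
  rule 3 (vowel merger): wukamruyeru → wokamroyero
  rule 4 (intervocalic lenition): wokamroyero → wohamroyero
  rule 5: no change — wohamroyero
  rule 6 (unconditioned shift): wohamroyero → vohamroyero
  ⇒ Velurish vohamroyero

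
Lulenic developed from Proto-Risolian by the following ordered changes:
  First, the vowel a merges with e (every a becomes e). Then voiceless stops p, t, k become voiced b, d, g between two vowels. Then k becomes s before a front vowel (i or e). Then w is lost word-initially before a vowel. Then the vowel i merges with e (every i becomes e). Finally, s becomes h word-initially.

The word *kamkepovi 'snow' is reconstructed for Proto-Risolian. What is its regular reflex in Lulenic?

Lulenic: *kamkepovi
  kamkepovi → kemkepovi   [vowel merger]
  kemkepovi → kemkebovi   [intervocalic voicing]
  kemkebovi → semsebovi   [palatalisation]
  semsebovi (rule 4 does not apply)
  semsebovi → semsebove   [vowel merger]
  semsebove → hemsebove   [debuccalisation]
  giving Lulenic hemsebove.

hemsebove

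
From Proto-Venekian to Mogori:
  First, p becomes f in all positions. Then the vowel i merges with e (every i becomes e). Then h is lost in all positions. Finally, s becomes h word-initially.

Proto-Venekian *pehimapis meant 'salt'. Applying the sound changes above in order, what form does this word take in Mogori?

Mogori: *pehimapis
  pehimapis → fehimafis   [unconditioned shift]
  fehimafis → fehemafes   [vowel merger]
  fehemafes → feemafes   [h-loss]
  feemafes (rule 4 does not apply)
  giving Mogori feemafes.

feemafes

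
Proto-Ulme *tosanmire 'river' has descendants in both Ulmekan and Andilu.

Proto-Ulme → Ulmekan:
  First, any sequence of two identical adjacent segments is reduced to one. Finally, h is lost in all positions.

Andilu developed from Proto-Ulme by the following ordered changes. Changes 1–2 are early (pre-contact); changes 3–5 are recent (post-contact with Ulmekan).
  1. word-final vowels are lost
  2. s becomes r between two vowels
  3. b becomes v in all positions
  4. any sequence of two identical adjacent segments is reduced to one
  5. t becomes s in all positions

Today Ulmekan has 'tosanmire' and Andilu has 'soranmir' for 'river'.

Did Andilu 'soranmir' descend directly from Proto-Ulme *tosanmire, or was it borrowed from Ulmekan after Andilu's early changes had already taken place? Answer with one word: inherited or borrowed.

If inherited, *tosanmire would pass through all of Andilu's changes:
Andilu: *tosanmire > tosanmir > toranmir > soranmir  (by apocope, rhotacism, unconditioned shift)
If borrowed from Ulmekan 'tosanmire' after the early changes, it would undergo only the recent ones:
  rule 3 (unconditioned shift): no change (tosanmire)
  rule 4 (degemination): no change (tosanmire)
  rule 5 (unconditioned shift): tosanmire → sosanmire
  ⇒ as a loan: sosanmire
Andilu 'soranmir' matches the inherited outcome exactly, so it is an inherited cognate, not a loan.

inherited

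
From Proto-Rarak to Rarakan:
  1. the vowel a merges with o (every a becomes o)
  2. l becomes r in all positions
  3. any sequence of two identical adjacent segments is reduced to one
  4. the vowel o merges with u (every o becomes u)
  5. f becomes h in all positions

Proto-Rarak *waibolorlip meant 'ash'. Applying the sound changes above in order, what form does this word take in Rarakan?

wuibururip

Rarakan: start from *waibolorlip.
  rule 1 (vowel merger): waibolorlip → woibolorlip
  rule 2 (unconditioned shift): woibolorlip → woibororrip
  rule 3 (degemination): woibororrip → woibororip
  rule 4 (vowel merger): woibororip → wuibururip
  rule 5: no change — wuibururip
  ⇒ Rarakan wuibururip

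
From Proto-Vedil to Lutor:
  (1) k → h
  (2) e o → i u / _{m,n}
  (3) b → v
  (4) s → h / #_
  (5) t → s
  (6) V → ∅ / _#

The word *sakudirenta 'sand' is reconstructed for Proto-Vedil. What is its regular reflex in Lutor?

Lutor: start from *sakudirenta.
  rule 1 (unconditioned shift): sakudirenta → sahudirenta
  rule 2 (pre-nasal raising): sahudirenta → sahudirinta
  rule 3: no change — sahudirinta
  rule 4 (debuccalisation): sahudirinta → hahudirinta
  rule 5 (unconditioned shift): hahudirinta → hahudirinsa
  rule 6 (apocope): hahudirinsa → hahudirins
  ⇒ Lutor hahudirins

hahudirins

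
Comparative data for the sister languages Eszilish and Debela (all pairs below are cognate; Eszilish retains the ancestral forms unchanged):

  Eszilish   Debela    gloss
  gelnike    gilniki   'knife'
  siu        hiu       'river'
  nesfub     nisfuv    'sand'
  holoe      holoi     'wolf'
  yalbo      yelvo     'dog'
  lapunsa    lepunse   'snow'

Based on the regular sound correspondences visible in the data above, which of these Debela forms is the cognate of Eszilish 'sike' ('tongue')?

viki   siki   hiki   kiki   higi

hiki

siu ~ hiu — Eszilish s corresponds to Debela h word-initially before a front vowel.
gelnike ~ gilniki — Eszilish e corresponds to Debela i word-finally.
Applying these to Eszilish 'sike':
  sike → hike   (s→h word-initially before a front vowel)
  hike → hiki   (e→i word-finally)
So the Debela cognate is 'hiki'.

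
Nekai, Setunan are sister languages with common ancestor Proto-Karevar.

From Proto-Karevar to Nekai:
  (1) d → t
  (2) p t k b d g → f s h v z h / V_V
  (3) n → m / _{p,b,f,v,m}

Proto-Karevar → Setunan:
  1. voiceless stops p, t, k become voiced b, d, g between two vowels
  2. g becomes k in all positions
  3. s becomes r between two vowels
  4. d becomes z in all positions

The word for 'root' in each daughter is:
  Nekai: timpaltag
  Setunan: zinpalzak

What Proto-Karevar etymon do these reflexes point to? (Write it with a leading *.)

*dinpaldag

Position 1: Nekai has t, Setunan has z. Taking the neighbouring segments as reconstructed: Nekai t could go back to *t or *d; Setunan z could go back to *d or *z — the one source consistent with every daughter is *d.
Position 7: Nekai has t, Setunan has z. Taking the neighbouring segments as reconstructed: Nekai t could go back to *t or *d; Setunan z could go back to *d or *z — the one source consistent with every daughter is *d.
This points to *dinpaldag. Verify forward in each daughter:
Nekai: start from *dinpaldag.
  rule 1 (unconditioned shift): dinpaldag → tinpaltag
  rule 2: no change — tinpaltag
  rule 3 (nasal place assimilation): tinpaltag → timpaltag
  ⇒ Nekai timpaltag
Setunan: *dinpaldag
  dinpaldag (rule 1 does not apply)
  dinpaldag → dinpaldak   [unconditioned shift]
  dinpaldak (rule 3 does not apply)
  dinpaldak → zinpalzak   [unconditioned shift]
  giving Setunan zinpalzak.
No other proto-form is consistent with every reflex, so the reconstruction is *dinpaldag.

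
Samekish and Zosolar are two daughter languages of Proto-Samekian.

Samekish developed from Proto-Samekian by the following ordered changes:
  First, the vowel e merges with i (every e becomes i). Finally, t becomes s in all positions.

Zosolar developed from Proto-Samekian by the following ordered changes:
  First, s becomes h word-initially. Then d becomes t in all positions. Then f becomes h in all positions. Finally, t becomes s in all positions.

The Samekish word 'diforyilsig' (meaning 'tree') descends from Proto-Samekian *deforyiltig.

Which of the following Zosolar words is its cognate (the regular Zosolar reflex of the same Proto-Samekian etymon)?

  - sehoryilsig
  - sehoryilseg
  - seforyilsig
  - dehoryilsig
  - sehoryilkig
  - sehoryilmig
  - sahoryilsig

sehoryilsig

Zosolar: *deforyiltig > teforyiltig > tehoryiltig > sehoryilsig  (by unconditioned shift, unconditioned shift, unconditioned shift)
Among the options, 'sehoryilsig' alone shows every Zosolar change applied in order.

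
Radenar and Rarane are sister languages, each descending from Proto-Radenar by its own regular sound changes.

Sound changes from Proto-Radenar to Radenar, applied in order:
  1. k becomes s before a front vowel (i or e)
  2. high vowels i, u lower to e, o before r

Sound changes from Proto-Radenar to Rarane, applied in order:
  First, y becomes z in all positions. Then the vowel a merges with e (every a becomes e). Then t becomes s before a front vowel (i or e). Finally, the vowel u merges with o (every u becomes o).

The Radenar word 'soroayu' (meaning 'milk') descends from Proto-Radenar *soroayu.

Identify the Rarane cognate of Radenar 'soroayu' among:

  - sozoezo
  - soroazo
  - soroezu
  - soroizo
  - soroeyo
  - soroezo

Rarane: start from *soroayu.
  rule 1 (unconditioned shift): soroayu → soroazu
  rule 2 (vowel merger): soroazu → soroezu
  rule 3: no change — soroezu
  rule 4 (vowel merger): soroezu → soroezo
  ⇒ Rarane soroezo
Only 'soroezo' matches the regular Rarane development of *soroayu.

soroezo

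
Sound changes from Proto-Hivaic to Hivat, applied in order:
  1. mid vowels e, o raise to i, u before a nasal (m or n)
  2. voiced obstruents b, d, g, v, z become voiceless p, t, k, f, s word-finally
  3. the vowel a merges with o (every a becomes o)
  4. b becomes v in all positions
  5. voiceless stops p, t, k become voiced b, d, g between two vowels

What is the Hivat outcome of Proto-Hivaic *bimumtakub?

Hivat: *bimumtakub
  bimumtakub (rule 1 does not apply)
  bimumtakub → bimumtakup   [final devoicing]
  bimumtakup → bimumtokup   [vowel merger]
  bimumtokup → vimumtokup   [unconditioned shift]
  vimumtokup → vimumtogup   [intervocalic voicing]
  giving Hivat vimumtogup.

vimumtogup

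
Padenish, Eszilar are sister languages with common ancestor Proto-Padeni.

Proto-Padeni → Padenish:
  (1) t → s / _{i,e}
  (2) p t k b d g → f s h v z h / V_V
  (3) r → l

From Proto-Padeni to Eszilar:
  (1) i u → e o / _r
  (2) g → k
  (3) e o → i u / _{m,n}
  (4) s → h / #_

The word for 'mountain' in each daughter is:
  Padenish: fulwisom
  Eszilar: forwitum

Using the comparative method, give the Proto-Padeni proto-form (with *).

*furwitom

Position 7: Padenish has o, Eszilar has u. Padenish preserves o here (none of its changes turn any other segment into o), so the proto-segment is *o.
Position 6: Padenish has s, Eszilar has t. Eszilar preserves t here (none of its changes turn any other segment into t), so the proto-segment is *t.
Verify the candidate proto-form against each daughter:
Padenish: *furwitom
  furwitom (rule 1 does not apply)
  furwitom → furwisom   [intervocalic lenition]
  furwisom → fulwisom   [unconditioned shift]
  giving Padenish fulwisom.
Eszilar: *furwitom
  furwitom → forwitom   [pre-rhotic lowering]
  forwitom (rule 2 does not apply)
  forwitom → forwitum   [pre-nasal raising]
  forwitum (rule 4 does not apply)
  giving Eszilar forwitum.
*furwitom is the unique common source.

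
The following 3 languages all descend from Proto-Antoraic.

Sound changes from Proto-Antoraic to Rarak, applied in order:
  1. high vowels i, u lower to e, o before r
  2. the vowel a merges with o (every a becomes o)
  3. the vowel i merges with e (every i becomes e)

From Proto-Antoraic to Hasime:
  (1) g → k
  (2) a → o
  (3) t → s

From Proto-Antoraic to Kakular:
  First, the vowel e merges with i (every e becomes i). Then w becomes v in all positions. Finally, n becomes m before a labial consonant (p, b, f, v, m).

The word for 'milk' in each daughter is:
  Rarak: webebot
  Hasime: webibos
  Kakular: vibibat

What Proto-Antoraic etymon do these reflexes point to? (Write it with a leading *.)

Position 2: Rarak has e, Hasime has e, Kakular has i. Hasime preserves e here (none of its changes turn any other segment into e), so the proto-segment is *e.
Position 4: Rarak has e, Hasime has i, Kakular has i. Hasime preserves i here (none of its changes turn any other segment into i), so the proto-segment is *i.
Position 6: Rarak has o, Hasime has o, Kakular has a. Kakular preserves a here (none of its changes turn any other segment into a), so the proto-segment is *a.
Continuing position by position gives *webibat; check it forward:
Rarak: start from *webibat.
  rule 1: no change — webibat
  rule 2 (vowel merger): webibat → webibot
  rule 3 (vowel merger): webibot → webebot
  ⇒ Rarak webebot
Hasime: *webibat > webibot > webibos  (by vowel merger, unconditioned shift)
Kakular: *webibat
  webibat → wibibat   [vowel merger]
  wibibat → vibibat   [unconditioned shift]
  vibibat (rule 3 does not apply)
  giving Kakular vibibat.
*webibat is the unique common source.

*webibat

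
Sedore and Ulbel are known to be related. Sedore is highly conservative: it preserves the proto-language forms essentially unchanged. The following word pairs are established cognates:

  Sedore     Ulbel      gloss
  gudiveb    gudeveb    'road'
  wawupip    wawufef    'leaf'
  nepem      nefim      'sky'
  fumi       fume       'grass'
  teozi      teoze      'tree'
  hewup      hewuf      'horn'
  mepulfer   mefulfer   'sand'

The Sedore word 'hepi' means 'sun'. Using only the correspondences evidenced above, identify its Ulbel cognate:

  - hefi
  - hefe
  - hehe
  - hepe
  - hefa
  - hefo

hefe

wawupip ~ wawufef — Sedore p corresponds to Ulbel f between vowels (before a front vowel).
fumi ~ fume, teozi ~ teoze — Sedore i corresponds to Ulbel e word-finally.
Applying these to Sedore 'hepi':
  hepi → hefi   (p→f between vowels (before a front vowel))
  hefi → hefe   (i→e word-finally)
So the Ulbel cognate is 'hefe'.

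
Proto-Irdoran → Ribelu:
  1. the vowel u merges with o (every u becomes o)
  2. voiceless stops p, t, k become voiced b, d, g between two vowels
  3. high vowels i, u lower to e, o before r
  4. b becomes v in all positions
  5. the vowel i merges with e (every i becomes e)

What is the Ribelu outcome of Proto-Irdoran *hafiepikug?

Ribelu: *hafiepikug
  hafiepikug → hafiepikog   [vowel merger]
  hafiepikog → hafiebigog   [intervocalic voicing]
  hafiebigog (rule 3 does not apply)
  hafiebigog → hafievigog   [unconditioned shift]
  hafievigog → hafeevegog   [vowel merger]
  giving Ribelu hafeevegog.

hafeevegog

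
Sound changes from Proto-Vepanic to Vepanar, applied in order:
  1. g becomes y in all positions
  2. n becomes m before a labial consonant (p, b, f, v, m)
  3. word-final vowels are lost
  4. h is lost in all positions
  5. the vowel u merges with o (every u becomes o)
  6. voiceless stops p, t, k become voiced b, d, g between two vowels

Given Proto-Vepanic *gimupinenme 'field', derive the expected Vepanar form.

Vepanar: *gimupinenme
  gimupinenme → yimupinenme   [unconditioned shift]
  yimupinenme → yimupinemme   [nasal place assimilation]
  yimupinemme → yimupinemm   [apocope]
  yimupinemm (rule 4 does not apply)
  yimupinemm → yimopinemm   [vowel merger]
  yimopinemm → yimobinemm   [intervocalic voicing]
  giving Vepanar yimobinemm.

yimobinemm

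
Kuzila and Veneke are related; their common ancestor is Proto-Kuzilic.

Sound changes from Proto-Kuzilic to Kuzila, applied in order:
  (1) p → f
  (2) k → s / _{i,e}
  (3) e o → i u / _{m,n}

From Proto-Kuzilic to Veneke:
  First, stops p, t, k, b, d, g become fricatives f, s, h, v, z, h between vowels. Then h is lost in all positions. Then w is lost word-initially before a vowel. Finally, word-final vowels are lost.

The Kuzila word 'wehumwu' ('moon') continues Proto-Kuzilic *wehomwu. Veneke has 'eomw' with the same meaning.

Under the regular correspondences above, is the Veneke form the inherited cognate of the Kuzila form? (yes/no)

yes

Derive the expected Veneke reflex of *wehomwu:
Veneke: start from *wehomwu.
  rule 1: no change — wehomwu
  rule 2 (h-loss): wehomwu → weomwu
  rule 3 (glide loss): weomwu → eomwu
  rule 4 (apocope): eomwu → eomw
  ⇒ Veneke eomw
Veneke 'eomw' matches the regular reflex exactly, so the pair is cognate.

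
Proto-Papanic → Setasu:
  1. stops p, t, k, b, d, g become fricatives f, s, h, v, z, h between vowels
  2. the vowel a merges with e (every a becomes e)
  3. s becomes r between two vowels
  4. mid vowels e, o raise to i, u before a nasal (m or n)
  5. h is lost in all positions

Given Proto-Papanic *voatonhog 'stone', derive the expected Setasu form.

voerunog

Setasu: start from *voatonhog.
  rule 1 (intervocalic lenition): voatonhog → voasonhog
  rule 2 (vowel merger): voasonhog → voesonhog
  rule 3 (rhotacism): voesonhog → voeronhog
  rule 4 (pre-nasal raising): voeronhog → voerunhog
  rule 5 (h-loss): voerunhog → voerunog
  ⇒ Setasu voerunog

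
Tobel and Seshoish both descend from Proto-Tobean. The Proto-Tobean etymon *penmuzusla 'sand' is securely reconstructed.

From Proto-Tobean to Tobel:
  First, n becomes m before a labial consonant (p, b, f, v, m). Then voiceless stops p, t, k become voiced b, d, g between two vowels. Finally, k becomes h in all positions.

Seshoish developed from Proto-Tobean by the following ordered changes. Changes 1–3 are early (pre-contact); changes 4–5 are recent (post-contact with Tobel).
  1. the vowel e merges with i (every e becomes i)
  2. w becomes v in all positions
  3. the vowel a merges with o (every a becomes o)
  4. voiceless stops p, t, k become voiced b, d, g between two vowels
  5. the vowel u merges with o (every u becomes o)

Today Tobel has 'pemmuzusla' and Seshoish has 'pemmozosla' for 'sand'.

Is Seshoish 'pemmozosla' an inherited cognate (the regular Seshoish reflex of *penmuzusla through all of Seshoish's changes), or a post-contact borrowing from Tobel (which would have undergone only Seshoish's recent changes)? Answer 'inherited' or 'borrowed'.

borrowed

If inherited, *penmuzusla would pass through all of Seshoish's changes:
Seshoish: start from *penmuzusla.
  rule 1 (vowel merger): penmuzusla → pinmuzusla
  rule 2: no change — pinmuzusla
  rule 3 (vowel merger): pinmuzusla → pinmuzuslo
  rule 4: no change — pinmuzuslo
  rule 5 (vowel merger): pinmuzuslo → pinmozoslo
  ⇒ Seshoish pinmozoslo
If borrowed from Tobel 'pemmuzusla' after the early changes, it would undergo only the recent ones:
  rule 4 (intervocalic voicing): no change (pemmuzusla)
  rule 5 (vowel merger): pemmuzusla → pemmozosla
  ⇒ as a loan: pemmozosla
Seshoish 'pemmozosla' matches the loan outcome 'pemmozosla', not the inherited 'pinmozoslo' — it skipped the early Seshoish changes, so it was borrowed from Tobel.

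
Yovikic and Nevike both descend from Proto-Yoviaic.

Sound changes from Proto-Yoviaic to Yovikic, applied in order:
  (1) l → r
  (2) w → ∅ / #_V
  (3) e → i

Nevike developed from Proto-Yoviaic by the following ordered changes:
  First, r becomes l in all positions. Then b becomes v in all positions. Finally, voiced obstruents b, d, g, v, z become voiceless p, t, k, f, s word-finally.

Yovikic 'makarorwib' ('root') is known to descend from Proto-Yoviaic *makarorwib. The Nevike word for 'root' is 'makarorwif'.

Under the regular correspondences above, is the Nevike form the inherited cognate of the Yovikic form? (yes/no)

Derive the expected Nevike reflex of *makarorwib:
Nevike: start from *makarorwib.
  rule 1 (unconditioned shift): makarorwib → makalolwib
  rule 2 (unconditioned shift): makalolwib → makalolwiv
  rule 3 (final devoicing): makalolwiv → makalolwif
  ⇒ Nevike makalolwif
The regular Nevike reflex would be 'makalolwif', but the attested form is 'makarorwif'. The correspondence is irregular, so they are not cognates (the Nevike form has a different source).

no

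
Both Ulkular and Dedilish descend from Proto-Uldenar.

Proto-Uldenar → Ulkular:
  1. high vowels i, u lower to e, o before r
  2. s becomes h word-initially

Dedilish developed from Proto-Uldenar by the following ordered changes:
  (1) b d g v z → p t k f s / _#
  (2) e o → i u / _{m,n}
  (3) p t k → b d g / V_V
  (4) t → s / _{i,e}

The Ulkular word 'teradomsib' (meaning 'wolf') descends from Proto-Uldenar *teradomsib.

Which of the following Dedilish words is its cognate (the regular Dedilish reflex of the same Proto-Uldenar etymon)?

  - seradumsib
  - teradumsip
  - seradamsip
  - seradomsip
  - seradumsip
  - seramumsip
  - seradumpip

seradumsip

Dedilish: start from *teradomsib.
  rule 1 (final devoicing): teradomsib → teradomsip
  rule 2 (pre-nasal raising): teradomsip → teradumsip
  rule 3: no change — teradumsip
  rule 4 (palatalisation): teradumsip → seradumsip
  ⇒ Dedilish seradumsip
The other candidates each miss or misapply at least one Dedilish change.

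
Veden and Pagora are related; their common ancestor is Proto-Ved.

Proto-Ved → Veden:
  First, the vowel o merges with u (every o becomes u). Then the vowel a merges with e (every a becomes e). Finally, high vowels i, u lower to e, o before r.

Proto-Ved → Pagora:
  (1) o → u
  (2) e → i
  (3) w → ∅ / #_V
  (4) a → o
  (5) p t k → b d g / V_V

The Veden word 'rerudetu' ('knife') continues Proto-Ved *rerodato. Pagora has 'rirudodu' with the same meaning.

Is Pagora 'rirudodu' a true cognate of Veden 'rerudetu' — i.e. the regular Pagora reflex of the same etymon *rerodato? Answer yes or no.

yes

Derive the expected Pagora reflex of *rerodato:
Pagora: start from *rerodato.
  rule 1 (vowel merger): rerodato → rerudatu
  rule 2 (vowel merger): rerudatu → rirudatu
  rule 3: no change — rirudatu
  rule 4 (vowel merger): rirudatu → rirudotu
  rule 5 (intervocalic voicing): rirudotu → rirudodu
  ⇒ Pagora rirudodu
Pagora 'rirudodu' matches the regular reflex exactly, so the pair is cognate.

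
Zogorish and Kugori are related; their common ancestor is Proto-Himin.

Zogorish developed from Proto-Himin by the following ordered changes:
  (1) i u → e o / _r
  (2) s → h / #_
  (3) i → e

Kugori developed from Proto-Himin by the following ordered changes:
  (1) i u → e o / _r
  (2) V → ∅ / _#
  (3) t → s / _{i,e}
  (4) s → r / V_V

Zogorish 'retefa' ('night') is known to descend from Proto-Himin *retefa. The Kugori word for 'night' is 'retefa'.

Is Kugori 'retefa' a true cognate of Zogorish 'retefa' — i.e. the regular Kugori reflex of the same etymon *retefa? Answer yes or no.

no

Derive the expected Kugori reflex of *retefa:
Kugori: *retefa
  retefa (rule 1 does not apply)
  retefa → retef   [apocope]
  retef → resef   [palatalisation]
  resef → reref   [rhotacism]
  giving Kugori reref.
The regular Kugori reflex would be 'reref', but the attested form is 'retefa'. The correspondence is irregular, so they are not cognates (the Kugori form has a different source).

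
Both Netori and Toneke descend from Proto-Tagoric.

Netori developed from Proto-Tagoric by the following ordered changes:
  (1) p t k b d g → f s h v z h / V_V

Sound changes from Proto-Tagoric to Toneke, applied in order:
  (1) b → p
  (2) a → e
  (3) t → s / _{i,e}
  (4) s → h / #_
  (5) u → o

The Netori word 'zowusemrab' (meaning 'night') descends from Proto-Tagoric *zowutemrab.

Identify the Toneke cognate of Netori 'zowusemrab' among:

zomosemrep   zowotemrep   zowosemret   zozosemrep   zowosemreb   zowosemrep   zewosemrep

zowosemrep

Toneke: *zowutemrab > zowutemrap > zowutemrep > zowusemrep > zowosemrep  (by unconditioned shift, vowel merger, palatalisation, vowel merger)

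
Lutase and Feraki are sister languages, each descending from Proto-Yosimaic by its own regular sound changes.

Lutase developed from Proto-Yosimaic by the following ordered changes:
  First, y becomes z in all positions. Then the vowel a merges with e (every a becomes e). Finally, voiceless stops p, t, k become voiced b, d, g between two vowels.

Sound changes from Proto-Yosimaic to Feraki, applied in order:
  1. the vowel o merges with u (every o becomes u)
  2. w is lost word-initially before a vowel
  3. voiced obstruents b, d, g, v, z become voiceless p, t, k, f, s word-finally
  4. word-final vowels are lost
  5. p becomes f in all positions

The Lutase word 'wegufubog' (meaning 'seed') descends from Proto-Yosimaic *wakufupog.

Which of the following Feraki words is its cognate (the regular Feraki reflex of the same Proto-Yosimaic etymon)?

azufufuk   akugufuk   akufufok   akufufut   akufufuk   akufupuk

Feraki: *wakufupog > wakufupug > akufupug > akufupuk > akufufuk  (by vowel merger, glide loss, final devoicing, unconditioned shift)
Among the options, 'akufufuk' alone shows every Feraki change applied in order.

akufufuk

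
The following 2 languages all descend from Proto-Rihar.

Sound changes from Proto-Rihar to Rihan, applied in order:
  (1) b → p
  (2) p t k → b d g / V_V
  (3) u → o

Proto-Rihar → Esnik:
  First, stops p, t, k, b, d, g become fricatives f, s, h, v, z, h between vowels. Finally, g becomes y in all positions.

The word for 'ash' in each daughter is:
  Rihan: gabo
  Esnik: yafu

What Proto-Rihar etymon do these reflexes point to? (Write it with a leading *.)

*gapu

Position 4: Rihan has o, Esnik has u. Esnik preserves u here (none of its changes turn any other segment into u), so the proto-segment is *u.
Position 3: Rihan has b, Esnik has f. Taking the neighbouring segments as reconstructed: Rihan b could go back to *p or *b; Esnik f could go back to *p or *f — the one source consistent with every daughter is *p.
This points to *gapu. Verify forward in each daughter:
Rihan: start from *gapu.
  rule 1: no change — gapu
  rule 2 (intervocalic voicing): gapu → gabu
  rule 3 (vowel merger): gabu → gabo
  ⇒ Rihan gabo
Esnik: start from *gapu.
  rule 1 (intervocalic lenition): gapu → gafu
  rule 2 (unconditioned shift): gafu → yafu
  ⇒ Esnik yafu
*gapu is the unique common source.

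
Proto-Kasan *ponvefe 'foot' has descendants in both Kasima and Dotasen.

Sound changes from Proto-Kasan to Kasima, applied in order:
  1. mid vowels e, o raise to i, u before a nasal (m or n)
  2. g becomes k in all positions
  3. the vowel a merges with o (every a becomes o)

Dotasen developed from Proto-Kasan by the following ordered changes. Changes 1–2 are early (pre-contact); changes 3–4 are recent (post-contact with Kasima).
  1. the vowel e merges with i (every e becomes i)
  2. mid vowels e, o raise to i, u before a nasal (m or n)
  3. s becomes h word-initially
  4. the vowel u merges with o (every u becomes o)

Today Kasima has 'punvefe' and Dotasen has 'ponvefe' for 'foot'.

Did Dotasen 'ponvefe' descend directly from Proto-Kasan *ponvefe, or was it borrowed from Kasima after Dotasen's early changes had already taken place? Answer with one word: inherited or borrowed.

borrowed

If inherited, *ponvefe would pass through all of Dotasen's changes:
Dotasen: start from *ponvefe.
  rule 1 (vowel merger): ponvefe → ponvifi
  rule 2 (pre-nasal raising): ponvifi → punvifi
  rule 3: no change — punvifi
  rule 4 (vowel merger): punvifi → ponvifi
  ⇒ Dotasen ponvifi
If borrowed from Kasima 'punvefe' after the early changes, it would undergo only the recent ones:
  rule 3 (debuccalisation): no change (punvefe)
  rule 4 (vowel merger): punvefe → ponvefe
  ⇒ as a loan: ponvefe
Dotasen 'ponvefe' matches the loan outcome 'ponvefe', not the inherited 'ponvifi' — it skipped the early Dotasen changes, so it was borrowed from Kasima.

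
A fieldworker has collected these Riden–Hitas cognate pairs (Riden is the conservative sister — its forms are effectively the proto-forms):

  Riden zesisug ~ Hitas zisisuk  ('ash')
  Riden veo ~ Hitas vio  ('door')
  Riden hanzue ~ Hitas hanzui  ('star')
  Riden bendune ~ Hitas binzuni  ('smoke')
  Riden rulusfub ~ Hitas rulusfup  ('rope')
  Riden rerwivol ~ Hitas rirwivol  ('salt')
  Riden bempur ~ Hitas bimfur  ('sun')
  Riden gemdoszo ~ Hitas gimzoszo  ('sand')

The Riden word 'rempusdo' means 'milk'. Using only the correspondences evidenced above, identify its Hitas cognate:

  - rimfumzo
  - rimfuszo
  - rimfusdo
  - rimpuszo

rimfuszo

bempur ~ bimfur, gemdoszo ~ gimzoszo — Riden e corresponds to Hitas i after a consonant, before a nasal.
bempur ~ bimfur — Riden p corresponds to Hitas f after a consonant, before a back vowel.
gemdoszo ~ gimzoszo — Riden d corresponds to Hitas z after a consonant, before a back vowel.
Applying these to Riden 'rempusdo':
  rempusdo → rimpusdo   (e→i after a consonant, before a nasal)
  rimpusdo → rimfusdo   (p→f after a consonant, before a back vowel)
  rimfusdo → rimfuszo   (d→z after a consonant, before a back vowel)
So the Hitas cognate is 'rimfuszo'.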